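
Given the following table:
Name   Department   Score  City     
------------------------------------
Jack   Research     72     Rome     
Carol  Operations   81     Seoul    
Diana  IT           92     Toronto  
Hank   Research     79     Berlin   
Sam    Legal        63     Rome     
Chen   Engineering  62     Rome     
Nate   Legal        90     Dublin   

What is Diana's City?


Row 3: Diana
City = Toronto

ANSWER: Toronto


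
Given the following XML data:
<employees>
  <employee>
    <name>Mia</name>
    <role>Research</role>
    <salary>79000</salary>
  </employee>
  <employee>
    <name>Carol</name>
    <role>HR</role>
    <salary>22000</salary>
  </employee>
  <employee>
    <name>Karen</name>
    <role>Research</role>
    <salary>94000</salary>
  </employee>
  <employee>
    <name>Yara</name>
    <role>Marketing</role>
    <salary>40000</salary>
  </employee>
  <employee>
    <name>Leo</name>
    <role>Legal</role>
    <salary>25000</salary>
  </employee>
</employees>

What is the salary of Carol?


Searching for <employee> with <name>Carol</name>
Found at position 2
<salary>22000</salary>

ANSWER: 22000


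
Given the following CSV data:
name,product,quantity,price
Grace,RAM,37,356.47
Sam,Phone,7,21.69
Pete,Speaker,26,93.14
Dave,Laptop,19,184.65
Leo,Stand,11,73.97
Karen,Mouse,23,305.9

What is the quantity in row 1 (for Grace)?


Row 1: Grace
Column 'quantity' = 37

ANSWER: 37


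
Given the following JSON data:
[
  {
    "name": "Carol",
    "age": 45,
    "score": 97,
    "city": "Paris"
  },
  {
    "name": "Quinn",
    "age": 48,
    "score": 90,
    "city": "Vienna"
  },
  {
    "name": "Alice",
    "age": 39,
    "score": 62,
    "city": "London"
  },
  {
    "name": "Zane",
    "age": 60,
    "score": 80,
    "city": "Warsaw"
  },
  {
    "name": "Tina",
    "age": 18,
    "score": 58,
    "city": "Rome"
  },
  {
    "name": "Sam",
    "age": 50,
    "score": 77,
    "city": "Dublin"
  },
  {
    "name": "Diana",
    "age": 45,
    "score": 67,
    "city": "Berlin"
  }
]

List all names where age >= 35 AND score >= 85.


Checking both conditions:
  Carol (age=45, score=97) -> YES
  Quinn (age=48, score=90) -> YES
  Alice (age=39, score=62) -> no
  Zane (age=60, score=80) -> no
  Tina (age=18, score=58) -> no
  Sam (age=50, score=77) -> no
  Diana (age=45, score=67) -> no


ANSWER: Carol, Quinn


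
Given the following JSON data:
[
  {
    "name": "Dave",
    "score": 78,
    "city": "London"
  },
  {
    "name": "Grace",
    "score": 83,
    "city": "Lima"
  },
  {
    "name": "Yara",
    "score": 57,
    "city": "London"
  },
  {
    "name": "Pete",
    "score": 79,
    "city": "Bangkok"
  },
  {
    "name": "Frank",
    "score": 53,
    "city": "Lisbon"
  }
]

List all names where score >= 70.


Filtering records where score >= 70:
  Dave (score=78) -> YES
  Grace (score=83) -> YES
  Yara (score=57) -> no
  Pete (score=79) -> YES
  Frank (score=53) -> no


ANSWER: Dave, Grace, Pete


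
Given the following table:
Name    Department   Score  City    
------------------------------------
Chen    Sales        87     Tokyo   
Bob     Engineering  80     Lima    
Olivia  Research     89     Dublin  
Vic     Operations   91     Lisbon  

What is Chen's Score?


Row 1: Chen
Score = 87

ANSWER: 87


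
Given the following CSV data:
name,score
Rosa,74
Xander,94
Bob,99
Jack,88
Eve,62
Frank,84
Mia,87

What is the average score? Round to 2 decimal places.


Scores: 74, 94, 99, 88, 62, 84, 87
Sum = 588
Count = 7
Average = 588 / 7 = 84.00

ANSWER: 84.00


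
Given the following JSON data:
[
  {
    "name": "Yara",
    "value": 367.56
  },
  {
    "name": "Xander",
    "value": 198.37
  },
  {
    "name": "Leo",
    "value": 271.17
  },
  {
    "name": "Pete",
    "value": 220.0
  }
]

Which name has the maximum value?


Comparing values:
  Yara: 367.56
  Xander: 198.37
  Leo: 271.17
  Pete: 220.0
Maximum: Yara (367.56)

ANSWER: Yara


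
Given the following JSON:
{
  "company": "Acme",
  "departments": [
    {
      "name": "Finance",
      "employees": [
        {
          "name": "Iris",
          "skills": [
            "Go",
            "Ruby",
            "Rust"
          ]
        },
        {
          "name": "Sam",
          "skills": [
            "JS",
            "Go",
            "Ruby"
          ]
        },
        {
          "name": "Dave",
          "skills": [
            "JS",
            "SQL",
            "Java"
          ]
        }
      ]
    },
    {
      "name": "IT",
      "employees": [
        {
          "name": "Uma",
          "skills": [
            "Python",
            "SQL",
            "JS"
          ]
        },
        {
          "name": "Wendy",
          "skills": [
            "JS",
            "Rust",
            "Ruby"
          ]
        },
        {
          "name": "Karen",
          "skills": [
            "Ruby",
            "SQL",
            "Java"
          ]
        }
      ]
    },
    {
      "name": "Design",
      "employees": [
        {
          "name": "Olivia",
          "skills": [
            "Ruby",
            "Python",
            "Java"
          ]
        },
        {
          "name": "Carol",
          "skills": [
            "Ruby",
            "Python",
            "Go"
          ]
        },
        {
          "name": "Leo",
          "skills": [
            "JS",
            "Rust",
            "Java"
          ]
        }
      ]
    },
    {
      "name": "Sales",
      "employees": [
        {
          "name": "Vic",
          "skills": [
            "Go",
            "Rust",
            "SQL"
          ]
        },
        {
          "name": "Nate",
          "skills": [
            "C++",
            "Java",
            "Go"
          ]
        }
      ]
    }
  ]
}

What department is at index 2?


Path: departments[2].name
Value: Design

ANSWER: Design


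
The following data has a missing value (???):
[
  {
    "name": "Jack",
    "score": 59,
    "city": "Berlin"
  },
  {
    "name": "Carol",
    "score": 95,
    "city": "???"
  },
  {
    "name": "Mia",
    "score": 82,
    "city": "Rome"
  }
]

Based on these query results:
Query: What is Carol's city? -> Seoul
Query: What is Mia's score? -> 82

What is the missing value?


The missing value is Carol's city
From query: Carol's city = Seoul

ANSWER: Seoul


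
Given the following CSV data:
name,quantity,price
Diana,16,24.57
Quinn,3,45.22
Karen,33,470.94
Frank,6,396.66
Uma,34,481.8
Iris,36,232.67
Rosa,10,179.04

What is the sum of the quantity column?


Values in 'quantity' column:
  Row 1: 16
  Row 2: 3
  Row 3: 33
  Row 4: 6
  Row 5: 34
  Row 6: 36
  Row 7: 10
Sum = 16 + 3 + 33 + 6 + 34 + 36 + 10 = 138

ANSWER: 138


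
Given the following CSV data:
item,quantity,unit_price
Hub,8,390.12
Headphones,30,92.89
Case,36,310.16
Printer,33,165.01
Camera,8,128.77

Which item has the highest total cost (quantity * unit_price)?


Computing row totals:
  Hub: 3120.96
  Headphones: 2786.7
  Case: 11165.76
  Printer: 5445.33
  Camera: 1030.16
Maximum: Case (11165.76)

ANSWER: Case


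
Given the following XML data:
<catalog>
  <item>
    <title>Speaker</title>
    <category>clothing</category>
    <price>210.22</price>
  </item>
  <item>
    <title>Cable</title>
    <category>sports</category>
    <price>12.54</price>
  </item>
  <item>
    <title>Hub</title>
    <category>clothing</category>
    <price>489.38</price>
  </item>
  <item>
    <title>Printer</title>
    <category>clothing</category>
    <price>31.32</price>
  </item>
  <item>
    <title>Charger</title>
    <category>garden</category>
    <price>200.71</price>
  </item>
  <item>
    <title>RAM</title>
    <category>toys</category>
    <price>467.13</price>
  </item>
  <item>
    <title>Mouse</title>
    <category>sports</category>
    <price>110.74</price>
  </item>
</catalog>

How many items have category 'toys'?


Scanning <item> elements for <category>toys</category>:
  Item 6: RAM -> MATCH
Count: 1

ANSWER: 1


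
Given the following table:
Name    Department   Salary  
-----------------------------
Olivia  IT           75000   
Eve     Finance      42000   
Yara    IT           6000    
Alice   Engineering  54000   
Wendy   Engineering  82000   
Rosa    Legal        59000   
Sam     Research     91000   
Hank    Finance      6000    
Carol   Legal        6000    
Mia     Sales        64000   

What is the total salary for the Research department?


Research department members:
  Sam: 91000
Total = 91000 = 91000

ANSWER: 91000


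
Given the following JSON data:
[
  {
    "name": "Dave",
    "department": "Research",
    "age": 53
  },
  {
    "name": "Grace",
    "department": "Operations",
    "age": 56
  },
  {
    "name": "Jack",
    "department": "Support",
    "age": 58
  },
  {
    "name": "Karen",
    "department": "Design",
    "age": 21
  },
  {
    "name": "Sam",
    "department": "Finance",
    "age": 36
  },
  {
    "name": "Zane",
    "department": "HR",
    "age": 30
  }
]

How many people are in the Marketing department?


Scanning records for department = Marketing
  No matches found
Count: 0

ANSWER: 0


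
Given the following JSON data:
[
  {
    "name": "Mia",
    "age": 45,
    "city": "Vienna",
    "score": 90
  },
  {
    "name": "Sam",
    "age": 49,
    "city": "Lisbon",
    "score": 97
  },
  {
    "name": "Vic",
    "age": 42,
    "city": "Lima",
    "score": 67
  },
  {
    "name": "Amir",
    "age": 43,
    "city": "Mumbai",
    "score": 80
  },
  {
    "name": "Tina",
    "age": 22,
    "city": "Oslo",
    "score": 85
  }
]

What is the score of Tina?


Looking up record where name = Tina
Record index: 4
Field 'score' = 85

ANSWER: 85


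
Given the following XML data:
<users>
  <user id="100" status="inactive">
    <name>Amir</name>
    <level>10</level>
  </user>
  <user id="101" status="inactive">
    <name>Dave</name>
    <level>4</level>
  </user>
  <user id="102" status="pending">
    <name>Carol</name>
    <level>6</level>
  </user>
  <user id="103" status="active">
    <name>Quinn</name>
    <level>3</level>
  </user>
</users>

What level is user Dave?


Finding user: Dave
<level>4</level>

ANSWER: 4


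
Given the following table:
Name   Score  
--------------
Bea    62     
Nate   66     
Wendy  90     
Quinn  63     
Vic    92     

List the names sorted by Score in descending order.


Sorting by Score (descending):
  Vic: 92
  Wendy: 90
  Nate: 66
  Quinn: 63
  Bea: 62


ANSWER: Vic, Wendy, Nate, Quinn, Bea


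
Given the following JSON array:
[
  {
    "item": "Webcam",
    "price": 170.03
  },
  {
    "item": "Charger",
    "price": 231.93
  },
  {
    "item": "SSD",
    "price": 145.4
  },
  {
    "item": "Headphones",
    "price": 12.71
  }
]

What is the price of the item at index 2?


Array index 2 -> SSD
price = 145.4

ANSWER: 145.4


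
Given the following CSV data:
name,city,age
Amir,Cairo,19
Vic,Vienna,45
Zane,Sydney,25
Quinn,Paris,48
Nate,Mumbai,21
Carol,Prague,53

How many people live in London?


Scanning city column for 'London':
Total matches: 0

ANSWER: 0


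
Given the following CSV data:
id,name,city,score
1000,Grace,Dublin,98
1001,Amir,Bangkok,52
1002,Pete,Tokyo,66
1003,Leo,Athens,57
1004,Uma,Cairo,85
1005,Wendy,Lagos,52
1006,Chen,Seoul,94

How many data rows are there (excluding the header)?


Counting rows (excluding header):
Header: id,name,city,score
Data rows: 7

ANSWER: 7


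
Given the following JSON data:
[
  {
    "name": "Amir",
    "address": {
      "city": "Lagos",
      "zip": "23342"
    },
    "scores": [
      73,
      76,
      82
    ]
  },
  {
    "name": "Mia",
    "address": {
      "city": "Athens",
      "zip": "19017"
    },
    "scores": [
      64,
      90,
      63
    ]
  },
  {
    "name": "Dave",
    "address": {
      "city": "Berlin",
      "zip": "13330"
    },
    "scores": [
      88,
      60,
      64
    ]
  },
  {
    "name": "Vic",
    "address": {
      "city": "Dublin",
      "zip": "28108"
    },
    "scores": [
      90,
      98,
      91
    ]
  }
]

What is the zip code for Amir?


Path: records[0].address.zip
Value: 23342

ANSWER: 23342


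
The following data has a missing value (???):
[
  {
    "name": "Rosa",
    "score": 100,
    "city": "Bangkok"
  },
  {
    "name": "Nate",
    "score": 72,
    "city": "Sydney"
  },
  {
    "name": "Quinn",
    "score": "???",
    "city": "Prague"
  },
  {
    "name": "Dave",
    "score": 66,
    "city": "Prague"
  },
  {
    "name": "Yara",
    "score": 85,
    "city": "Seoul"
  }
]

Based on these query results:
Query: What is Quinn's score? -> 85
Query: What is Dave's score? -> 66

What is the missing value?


The missing value is Quinn's score
From query: Quinn's score = 85

ANSWER: 85


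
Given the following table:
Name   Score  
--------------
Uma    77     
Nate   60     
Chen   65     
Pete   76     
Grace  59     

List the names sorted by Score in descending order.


Sorting by Score (descending):
  Uma: 77
  Pete: 76
  Chen: 65
  Nate: 60
  Grace: 59


ANSWER: Uma, Pete, Chen, Nate, Grace


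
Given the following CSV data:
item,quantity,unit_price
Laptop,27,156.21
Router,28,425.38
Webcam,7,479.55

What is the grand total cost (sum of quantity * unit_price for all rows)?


Computing row totals:
  Laptop: 27 * 156.21 = 4217.67
  Router: 28 * 425.38 = 11910.64
  Webcam: 7 * 479.55 = 3356.85
Grand total = 4217.67 + 11910.64 + 3356.85 = 19485.16

ANSWER: 19485.16


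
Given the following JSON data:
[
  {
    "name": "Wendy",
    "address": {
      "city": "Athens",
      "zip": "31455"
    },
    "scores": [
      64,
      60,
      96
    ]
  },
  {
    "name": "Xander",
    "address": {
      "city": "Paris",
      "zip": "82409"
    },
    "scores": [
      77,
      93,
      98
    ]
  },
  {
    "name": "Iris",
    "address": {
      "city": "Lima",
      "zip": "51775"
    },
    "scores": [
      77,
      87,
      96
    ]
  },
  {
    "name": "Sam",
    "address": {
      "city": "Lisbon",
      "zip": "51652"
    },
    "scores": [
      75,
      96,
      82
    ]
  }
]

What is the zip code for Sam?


Path: records[3].address.zip
Value: 51652

ANSWER: 51652


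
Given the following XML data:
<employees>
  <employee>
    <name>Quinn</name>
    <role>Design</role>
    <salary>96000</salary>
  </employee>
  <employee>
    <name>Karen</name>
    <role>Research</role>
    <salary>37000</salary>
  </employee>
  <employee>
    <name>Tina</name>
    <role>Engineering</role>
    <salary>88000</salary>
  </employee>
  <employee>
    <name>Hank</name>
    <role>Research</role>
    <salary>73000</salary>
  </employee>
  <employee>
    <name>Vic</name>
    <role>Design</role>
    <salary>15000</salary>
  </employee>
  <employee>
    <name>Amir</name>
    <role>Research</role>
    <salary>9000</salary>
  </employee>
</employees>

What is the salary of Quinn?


Searching for <employee> with <name>Quinn</name>
Found at position 1
<salary>96000</salary>

ANSWER: 96000


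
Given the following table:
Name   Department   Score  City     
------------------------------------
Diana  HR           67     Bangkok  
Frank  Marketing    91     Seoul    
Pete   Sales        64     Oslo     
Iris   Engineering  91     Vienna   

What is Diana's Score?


Row 1: Diana
Score = 67

ANSWER: 67


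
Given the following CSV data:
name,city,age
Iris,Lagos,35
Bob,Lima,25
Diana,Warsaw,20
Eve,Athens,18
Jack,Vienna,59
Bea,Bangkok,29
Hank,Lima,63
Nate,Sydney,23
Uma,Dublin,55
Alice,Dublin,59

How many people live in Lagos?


Scanning city column for 'Lagos':
  Row 1: Iris -> MATCH
Total matches: 1

ANSWER: 1


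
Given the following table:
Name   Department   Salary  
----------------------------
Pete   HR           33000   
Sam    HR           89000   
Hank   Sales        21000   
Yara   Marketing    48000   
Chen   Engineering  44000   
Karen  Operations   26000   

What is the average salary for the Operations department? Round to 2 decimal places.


Operations department members:
  Karen: 26000
Sum = 26000
Count = 1
Average = 26000 / 1 = 26000.00

ANSWER: 26000.00


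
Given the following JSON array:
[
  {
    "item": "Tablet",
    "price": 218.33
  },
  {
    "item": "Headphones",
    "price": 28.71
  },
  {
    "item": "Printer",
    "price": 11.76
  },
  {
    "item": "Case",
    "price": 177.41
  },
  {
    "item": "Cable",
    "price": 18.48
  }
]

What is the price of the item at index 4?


Array index 4 -> Cable
price = 18.48

ANSWER: 18.48


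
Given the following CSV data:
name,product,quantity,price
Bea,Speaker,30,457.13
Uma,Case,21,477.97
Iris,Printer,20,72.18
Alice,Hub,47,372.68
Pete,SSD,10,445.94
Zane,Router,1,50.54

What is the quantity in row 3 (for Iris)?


Row 3: Iris
Column 'quantity' = 20

ANSWER: 20


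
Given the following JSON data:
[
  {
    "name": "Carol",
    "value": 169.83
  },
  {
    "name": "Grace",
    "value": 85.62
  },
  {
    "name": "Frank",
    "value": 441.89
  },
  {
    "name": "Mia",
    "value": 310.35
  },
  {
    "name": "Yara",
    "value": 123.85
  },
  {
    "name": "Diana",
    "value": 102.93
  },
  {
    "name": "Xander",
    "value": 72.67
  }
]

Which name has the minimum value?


Comparing values:
  Carol: 169.83
  Grace: 85.62
  Frank: 441.89
  Mia: 310.35
  Yara: 123.85
  Diana: 102.93
  Xander: 72.67
Minimum: Xander (72.67)

ANSWER: Xander


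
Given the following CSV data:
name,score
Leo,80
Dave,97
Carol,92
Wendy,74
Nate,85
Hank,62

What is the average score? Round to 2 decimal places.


Scores: 80, 97, 92, 74, 85, 62
Sum = 490
Count = 6
Average = 490 / 6 = 81.67

ANSWER: 81.67


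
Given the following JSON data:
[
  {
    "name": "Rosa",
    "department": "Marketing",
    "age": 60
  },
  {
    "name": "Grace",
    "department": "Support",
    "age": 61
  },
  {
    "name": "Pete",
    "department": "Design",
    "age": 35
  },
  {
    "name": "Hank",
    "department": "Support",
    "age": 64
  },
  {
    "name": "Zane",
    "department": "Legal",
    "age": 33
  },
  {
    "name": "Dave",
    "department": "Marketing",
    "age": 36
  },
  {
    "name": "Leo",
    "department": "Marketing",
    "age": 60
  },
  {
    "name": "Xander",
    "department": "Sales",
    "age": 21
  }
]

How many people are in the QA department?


Scanning records for department = QA
  No matches found
Count: 0

ANSWER: 0


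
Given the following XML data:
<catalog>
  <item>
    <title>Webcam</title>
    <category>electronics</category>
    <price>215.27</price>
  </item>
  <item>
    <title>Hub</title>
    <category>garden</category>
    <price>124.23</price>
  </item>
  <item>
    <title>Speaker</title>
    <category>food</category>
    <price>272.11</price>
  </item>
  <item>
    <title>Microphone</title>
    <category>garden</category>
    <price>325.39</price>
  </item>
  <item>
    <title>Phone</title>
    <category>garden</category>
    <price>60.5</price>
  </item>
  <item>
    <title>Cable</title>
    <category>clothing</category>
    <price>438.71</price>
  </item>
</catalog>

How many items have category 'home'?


Scanning <item> elements for <category>home</category>:
Count: 0

ANSWER: 0


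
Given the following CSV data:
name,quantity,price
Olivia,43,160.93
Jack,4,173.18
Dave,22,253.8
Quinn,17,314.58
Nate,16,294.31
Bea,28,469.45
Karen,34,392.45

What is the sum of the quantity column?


Values in 'quantity' column:
  Row 1: 43
  Row 2: 4
  Row 3: 22
  Row 4: 17
  Row 5: 16
  Row 6: 28
  Row 7: 34
Sum = 43 + 4 + 22 + 17 + 16 + 28 + 34 = 164

ANSWER: 164


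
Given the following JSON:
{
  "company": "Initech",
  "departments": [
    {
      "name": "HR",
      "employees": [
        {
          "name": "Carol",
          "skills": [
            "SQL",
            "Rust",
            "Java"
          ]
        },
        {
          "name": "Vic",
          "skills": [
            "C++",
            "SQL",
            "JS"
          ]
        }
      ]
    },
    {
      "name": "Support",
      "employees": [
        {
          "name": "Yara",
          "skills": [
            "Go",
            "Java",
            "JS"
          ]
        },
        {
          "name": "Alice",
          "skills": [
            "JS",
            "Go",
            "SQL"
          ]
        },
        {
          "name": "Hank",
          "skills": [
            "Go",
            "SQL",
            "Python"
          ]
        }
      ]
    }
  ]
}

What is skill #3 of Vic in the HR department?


Path: departments[0].employees[1].skills[2]
Value: JS

ANSWER: JS


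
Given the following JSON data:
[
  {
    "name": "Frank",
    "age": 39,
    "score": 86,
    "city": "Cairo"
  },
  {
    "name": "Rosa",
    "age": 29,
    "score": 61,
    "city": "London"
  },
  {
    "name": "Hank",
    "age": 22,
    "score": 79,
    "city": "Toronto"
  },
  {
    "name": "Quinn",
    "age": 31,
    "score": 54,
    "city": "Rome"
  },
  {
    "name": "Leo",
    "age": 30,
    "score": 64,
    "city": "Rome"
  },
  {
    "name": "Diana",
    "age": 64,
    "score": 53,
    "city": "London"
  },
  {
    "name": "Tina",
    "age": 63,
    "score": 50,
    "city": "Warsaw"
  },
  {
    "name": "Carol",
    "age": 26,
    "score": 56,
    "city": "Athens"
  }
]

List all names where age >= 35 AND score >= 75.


Checking both conditions:
  Frank (age=39, score=86) -> YES
  Rosa (age=29, score=61) -> no
  Hank (age=22, score=79) -> no
  Quinn (age=31, score=54) -> no
  Leo (age=30, score=64) -> no
  Diana (age=64, score=53) -> no
  Tina (age=63, score=50) -> no
  Carol (age=26, score=56) -> no


ANSWER: Frank


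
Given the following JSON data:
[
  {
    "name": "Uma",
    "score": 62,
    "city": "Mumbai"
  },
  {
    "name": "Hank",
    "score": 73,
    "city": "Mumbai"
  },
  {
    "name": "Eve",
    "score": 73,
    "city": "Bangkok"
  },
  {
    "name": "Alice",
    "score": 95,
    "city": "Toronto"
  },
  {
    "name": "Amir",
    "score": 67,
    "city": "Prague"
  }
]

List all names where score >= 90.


Filtering records where score >= 90:
  Uma (score=62) -> no
  Hank (score=73) -> no
  Eve (score=73) -> no
  Alice (score=95) -> YES
  Amir (score=67) -> no


ANSWER: Alice


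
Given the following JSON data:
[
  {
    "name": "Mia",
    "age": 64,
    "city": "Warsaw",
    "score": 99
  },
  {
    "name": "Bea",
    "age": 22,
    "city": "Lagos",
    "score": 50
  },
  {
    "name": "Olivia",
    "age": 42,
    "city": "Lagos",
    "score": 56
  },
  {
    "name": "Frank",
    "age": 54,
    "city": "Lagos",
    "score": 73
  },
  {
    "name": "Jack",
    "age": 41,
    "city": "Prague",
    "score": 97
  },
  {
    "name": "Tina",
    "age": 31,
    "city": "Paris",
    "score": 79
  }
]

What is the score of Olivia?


Looking up record where name = Olivia
Record index: 2
Field 'score' = 56

ANSWER: 56


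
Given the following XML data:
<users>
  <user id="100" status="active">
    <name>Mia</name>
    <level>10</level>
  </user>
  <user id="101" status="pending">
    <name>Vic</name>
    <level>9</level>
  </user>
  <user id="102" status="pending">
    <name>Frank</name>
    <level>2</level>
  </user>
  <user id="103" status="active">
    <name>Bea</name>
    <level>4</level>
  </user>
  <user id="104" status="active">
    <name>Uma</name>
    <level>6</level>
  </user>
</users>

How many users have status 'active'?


Counting users with status='active':
  Mia (id=100) -> MATCH
  Bea (id=103) -> MATCH
  Uma (id=104) -> MATCH
Count: 3

ANSWER: 3


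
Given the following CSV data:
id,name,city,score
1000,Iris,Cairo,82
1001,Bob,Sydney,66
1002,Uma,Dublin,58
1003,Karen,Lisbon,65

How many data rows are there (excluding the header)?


Counting rows (excluding header):
Header: id,name,city,score
Data rows: 4

ANSWER: 4


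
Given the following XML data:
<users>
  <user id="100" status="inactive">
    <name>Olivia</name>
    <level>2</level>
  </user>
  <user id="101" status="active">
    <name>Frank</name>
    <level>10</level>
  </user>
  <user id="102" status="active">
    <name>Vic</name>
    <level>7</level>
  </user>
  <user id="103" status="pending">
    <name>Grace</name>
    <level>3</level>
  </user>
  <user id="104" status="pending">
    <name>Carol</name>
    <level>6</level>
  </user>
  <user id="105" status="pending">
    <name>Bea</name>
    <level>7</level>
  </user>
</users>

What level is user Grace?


Finding user: Grace
<level>3</level>

ANSWER: 3


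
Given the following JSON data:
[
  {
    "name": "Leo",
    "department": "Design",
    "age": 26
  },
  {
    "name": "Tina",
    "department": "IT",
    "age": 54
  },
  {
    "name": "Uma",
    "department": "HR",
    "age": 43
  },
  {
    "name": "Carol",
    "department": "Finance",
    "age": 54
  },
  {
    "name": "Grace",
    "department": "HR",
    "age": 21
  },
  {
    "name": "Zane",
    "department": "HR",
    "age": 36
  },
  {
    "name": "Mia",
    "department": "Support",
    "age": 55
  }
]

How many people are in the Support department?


Scanning records for department = Support
  Record 6: Mia
Count: 1

ANSWER: 1


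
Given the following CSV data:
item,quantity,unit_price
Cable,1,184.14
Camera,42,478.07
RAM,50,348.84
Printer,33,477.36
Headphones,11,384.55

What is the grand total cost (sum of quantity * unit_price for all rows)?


Computing row totals:
  Cable: 1 * 184.14 = 184.14
  Camera: 42 * 478.07 = 20078.94
  RAM: 50 * 348.84 = 17442.0
  Printer: 33 * 477.36 = 15752.88
  Headphones: 11 * 384.55 = 4230.05
Grand total = 184.14 + 20078.94 + 17442.0 + 15752.88 + 4230.05 = 57688.01

ANSWER: 57688.01


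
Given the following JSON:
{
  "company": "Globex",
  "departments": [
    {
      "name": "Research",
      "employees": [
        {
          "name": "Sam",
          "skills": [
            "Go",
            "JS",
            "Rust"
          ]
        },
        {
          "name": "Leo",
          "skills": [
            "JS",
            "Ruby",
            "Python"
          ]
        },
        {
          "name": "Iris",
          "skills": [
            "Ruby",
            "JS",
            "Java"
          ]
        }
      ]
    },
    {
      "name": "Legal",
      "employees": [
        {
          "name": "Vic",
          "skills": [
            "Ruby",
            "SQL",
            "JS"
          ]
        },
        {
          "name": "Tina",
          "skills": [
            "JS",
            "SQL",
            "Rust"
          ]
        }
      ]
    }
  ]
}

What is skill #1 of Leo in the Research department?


Path: departments[0].employees[1].skills[0]
Value: JS

ANSWER: JS


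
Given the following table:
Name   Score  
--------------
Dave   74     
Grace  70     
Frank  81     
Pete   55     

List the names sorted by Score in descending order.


Sorting by Score (descending):
  Frank: 81
  Dave: 74
  Grace: 70
  Pete: 55


ANSWER: Frank, Dave, Grace, Pete


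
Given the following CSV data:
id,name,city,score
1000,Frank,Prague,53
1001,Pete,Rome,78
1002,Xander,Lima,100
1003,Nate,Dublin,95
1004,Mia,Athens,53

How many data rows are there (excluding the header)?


Counting rows (excluding header):
Header: id,name,city,score
Data rows: 5

ANSWER: 5


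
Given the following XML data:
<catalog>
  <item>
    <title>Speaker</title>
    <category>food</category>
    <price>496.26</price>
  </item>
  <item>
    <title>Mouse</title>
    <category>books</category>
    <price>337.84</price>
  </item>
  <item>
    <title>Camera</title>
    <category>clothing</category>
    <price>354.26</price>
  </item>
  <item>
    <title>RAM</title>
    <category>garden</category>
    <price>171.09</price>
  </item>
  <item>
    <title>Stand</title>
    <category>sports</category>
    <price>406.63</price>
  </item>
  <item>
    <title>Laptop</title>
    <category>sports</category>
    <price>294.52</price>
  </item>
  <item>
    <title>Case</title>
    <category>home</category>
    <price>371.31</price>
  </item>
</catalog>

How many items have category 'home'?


Scanning <item> elements for <category>home</category>:
  Item 7: Case -> MATCH
Count: 1

ANSWER: 1


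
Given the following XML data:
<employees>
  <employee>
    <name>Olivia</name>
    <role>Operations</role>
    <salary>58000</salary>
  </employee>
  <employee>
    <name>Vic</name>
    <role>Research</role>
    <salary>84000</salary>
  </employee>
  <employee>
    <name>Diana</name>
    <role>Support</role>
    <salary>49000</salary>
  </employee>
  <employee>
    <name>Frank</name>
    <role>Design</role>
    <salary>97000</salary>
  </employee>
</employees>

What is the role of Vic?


Searching for <employee> with <name>Vic</name>
Found at position 2
<role>Research</role>

ANSWER: Research


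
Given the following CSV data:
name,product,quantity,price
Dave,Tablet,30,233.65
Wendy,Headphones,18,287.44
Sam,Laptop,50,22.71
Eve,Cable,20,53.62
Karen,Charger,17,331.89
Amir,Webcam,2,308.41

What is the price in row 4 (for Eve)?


Row 4: Eve
Column 'price' = 53.62

ANSWER: 53.62


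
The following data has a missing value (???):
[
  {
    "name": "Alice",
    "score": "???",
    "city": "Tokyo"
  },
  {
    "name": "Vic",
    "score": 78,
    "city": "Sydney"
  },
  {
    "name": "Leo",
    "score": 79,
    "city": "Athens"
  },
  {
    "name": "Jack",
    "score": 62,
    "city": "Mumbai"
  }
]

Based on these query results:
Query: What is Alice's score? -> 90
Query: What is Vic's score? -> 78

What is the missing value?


The missing value is Alice's score
From query: Alice's score = 90

ANSWER: 90


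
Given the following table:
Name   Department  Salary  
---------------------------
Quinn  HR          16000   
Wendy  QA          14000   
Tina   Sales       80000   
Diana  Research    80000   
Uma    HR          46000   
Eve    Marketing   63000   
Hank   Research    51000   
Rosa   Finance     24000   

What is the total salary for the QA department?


QA department members:
  Wendy: 14000
Total = 14000 = 14000

ANSWER: 14000


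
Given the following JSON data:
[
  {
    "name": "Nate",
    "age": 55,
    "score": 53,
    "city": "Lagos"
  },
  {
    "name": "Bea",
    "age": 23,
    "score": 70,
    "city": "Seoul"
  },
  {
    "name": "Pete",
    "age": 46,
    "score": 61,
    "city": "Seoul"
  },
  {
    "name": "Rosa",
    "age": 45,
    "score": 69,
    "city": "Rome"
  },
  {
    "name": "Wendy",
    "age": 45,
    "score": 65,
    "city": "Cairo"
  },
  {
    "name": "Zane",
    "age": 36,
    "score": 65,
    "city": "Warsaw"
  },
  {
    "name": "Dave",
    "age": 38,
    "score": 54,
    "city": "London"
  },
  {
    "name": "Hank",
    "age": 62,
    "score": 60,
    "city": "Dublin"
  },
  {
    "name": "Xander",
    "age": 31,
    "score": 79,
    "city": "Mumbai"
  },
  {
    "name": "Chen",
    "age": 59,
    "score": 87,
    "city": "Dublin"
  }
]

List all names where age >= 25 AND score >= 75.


Checking both conditions:
  Nate (age=55, score=53) -> no
  Bea (age=23, score=70) -> no
  Pete (age=46, score=61) -> no
  Rosa (age=45, score=69) -> no
  Wendy (age=45, score=65) -> no
  Zane (age=36, score=65) -> no
  Dave (age=38, score=54) -> no
  Hank (age=62, score=60) -> no
  Xander (age=31, score=79) -> YES
  Chen (age=59, score=87) -> YES


ANSWER: Xander, Chen


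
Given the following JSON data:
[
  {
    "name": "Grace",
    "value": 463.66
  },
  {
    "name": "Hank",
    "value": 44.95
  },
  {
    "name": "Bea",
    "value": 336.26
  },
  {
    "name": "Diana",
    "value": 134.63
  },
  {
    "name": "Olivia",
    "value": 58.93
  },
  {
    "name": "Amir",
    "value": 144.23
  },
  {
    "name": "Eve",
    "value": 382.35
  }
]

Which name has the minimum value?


Comparing values:
  Grace: 463.66
  Hank: 44.95
  Bea: 336.26
  Diana: 134.63
  Olivia: 58.93
  Amir: 144.23
  Eve: 382.35
Minimum: Hank (44.95)

ANSWER: Hank


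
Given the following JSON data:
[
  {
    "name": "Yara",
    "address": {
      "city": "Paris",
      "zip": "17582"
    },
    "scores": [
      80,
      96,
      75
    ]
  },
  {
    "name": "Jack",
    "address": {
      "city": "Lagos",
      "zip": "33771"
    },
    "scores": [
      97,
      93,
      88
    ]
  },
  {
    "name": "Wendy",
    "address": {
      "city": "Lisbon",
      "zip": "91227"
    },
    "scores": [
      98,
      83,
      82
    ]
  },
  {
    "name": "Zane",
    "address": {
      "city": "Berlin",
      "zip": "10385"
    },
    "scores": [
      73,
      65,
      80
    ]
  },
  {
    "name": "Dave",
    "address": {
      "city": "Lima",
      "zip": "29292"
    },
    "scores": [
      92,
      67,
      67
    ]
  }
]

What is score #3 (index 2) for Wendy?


Path: records[2].scores[2]
Value: 82

ANSWER: 82


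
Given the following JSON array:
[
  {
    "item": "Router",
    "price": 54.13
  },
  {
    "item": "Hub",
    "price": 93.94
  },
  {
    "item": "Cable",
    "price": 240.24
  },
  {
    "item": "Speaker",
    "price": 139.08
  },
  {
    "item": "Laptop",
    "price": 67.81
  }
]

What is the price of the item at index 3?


Array index 3 -> Speaker
price = 139.08

ANSWER: 139.08


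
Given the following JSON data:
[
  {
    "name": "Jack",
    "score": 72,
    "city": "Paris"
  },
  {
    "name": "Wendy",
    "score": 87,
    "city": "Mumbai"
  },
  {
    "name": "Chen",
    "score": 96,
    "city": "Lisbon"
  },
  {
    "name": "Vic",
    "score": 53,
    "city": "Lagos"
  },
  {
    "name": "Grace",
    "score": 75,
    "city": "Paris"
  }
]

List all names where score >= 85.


Filtering records where score >= 85:
  Jack (score=72) -> no
  Wendy (score=87) -> YES
  Chen (score=96) -> YES
  Vic (score=53) -> no
  Grace (score=75) -> no


ANSWER: Wendy, Chen


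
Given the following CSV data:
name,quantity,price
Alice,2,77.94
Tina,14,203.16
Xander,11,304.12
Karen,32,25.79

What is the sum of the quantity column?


Values in 'quantity' column:
  Row 1: 2
  Row 2: 14
  Row 3: 11
  Row 4: 32
Sum = 2 + 14 + 11 + 32 = 59

ANSWER: 59


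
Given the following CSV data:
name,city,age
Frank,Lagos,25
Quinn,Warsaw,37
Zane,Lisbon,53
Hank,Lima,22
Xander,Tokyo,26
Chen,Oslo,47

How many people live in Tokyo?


Scanning city column for 'Tokyo':
  Row 5: Xander -> MATCH
Total matches: 1

ANSWER: 1


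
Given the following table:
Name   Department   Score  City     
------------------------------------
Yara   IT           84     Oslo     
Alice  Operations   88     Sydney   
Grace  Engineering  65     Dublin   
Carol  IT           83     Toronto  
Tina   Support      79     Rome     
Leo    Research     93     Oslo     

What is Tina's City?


Row 5: Tina
City = Rome

ANSWER: Rome


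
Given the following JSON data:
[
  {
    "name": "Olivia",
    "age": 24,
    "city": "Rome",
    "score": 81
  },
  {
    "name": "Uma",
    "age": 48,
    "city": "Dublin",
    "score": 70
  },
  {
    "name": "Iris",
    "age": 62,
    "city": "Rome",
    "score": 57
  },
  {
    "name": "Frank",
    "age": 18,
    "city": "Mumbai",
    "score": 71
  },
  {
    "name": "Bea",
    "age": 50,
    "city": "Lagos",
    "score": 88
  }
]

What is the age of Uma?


Looking up record where name = Uma
Record index: 1
Field 'age' = 48

ANSWER: 48


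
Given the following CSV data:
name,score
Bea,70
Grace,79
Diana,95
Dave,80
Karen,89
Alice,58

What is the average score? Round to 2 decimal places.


Scores: 70, 79, 95, 80, 89, 58
Sum = 471
Count = 6
Average = 471 / 6 = 78.50

ANSWER: 78.50


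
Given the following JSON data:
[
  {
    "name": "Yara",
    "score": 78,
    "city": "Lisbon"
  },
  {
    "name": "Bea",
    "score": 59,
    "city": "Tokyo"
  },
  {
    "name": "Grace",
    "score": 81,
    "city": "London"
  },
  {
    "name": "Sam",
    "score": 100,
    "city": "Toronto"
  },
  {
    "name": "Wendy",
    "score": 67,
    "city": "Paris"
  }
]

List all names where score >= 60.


Filtering records where score >= 60:
  Yara (score=78) -> YES
  Bea (score=59) -> no
  Grace (score=81) -> YES
  Sam (score=100) -> YES
  Wendy (score=67) -> YES


ANSWER: Yara, Grace, Sam, Wendy


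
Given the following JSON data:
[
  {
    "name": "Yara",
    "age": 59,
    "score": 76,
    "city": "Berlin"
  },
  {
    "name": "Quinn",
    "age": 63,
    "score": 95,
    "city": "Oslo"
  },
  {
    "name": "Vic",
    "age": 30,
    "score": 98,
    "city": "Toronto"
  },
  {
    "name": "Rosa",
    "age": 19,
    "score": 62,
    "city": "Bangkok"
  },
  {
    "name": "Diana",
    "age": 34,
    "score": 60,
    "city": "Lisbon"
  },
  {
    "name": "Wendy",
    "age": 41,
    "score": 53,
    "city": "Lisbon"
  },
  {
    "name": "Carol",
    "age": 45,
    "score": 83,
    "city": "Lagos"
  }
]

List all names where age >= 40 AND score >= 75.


Checking both conditions:
  Yara (age=59, score=76) -> YES
  Quinn (age=63, score=95) -> YES
  Vic (age=30, score=98) -> no
  Rosa (age=19, score=62) -> no
  Diana (age=34, score=60) -> no
  Wendy (age=41, score=53) -> no
  Carol (age=45, score=83) -> YES


ANSWER: Yara, Quinn, Carol


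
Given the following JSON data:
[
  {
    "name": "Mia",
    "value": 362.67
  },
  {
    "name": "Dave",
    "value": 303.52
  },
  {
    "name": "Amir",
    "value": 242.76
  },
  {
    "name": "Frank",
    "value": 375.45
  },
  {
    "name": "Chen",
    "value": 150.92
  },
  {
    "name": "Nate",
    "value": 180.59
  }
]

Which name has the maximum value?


Comparing values:
  Mia: 362.67
  Dave: 303.52
  Amir: 242.76
  Frank: 375.45
  Chen: 150.92
  Nate: 180.59
Maximum: Frank (375.45)

ANSWER: Frank


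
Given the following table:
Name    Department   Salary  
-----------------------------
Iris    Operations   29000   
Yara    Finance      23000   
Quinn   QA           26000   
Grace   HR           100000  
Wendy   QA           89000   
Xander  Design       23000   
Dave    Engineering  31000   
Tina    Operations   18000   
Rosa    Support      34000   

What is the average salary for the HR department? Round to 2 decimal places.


HR department members:
  Grace: 100000
Sum = 100000
Count = 1
Average = 100000 / 1 = 100000.00

ANSWER: 100000.00


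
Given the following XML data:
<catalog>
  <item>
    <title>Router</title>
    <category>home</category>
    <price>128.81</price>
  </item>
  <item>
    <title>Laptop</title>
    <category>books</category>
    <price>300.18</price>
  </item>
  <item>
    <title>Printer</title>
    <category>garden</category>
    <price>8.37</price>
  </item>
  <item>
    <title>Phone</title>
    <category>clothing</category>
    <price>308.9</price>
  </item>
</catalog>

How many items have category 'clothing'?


Scanning <item> elements for <category>clothing</category>:
  Item 4: Phone -> MATCH
Count: 1

ANSWER: 1


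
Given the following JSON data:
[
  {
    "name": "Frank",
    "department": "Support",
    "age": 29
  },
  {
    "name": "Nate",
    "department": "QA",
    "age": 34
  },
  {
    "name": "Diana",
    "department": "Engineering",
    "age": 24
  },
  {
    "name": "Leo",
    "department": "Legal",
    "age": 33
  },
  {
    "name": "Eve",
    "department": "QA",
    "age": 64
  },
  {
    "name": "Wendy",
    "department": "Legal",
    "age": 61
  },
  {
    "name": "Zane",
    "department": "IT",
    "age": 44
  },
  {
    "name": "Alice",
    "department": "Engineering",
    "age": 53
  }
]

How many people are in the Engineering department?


Scanning records for department = Engineering
  Record 2: Diana
  Record 7: Alice
Count: 2

ANSWER: 2


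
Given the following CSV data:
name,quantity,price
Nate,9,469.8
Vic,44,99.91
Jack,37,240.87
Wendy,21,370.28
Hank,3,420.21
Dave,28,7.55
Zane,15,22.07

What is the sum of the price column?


Values in 'price' column:
  Row 1: 469.8
  Row 2: 99.91
  Row 3: 240.87
  Row 4: 370.28
  Row 5: 420.21
  Row 6: 7.55
  Row 7: 22.07
Sum = 469.8 + 99.91 + 240.87 + 370.28 + 420.21 + 7.55 + 22.07 = 1630.69

ANSWER: 1630.69


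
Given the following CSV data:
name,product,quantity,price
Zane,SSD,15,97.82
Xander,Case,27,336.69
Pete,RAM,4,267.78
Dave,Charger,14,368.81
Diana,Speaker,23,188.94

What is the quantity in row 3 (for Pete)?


Row 3: Pete
Column 'quantity' = 4

ANSWER: 4


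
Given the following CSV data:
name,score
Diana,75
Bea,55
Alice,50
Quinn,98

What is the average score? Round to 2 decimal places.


Scores: 75, 55, 50, 98
Sum = 278
Count = 4
Average = 278 / 4 = 69.50

ANSWER: 69.50
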